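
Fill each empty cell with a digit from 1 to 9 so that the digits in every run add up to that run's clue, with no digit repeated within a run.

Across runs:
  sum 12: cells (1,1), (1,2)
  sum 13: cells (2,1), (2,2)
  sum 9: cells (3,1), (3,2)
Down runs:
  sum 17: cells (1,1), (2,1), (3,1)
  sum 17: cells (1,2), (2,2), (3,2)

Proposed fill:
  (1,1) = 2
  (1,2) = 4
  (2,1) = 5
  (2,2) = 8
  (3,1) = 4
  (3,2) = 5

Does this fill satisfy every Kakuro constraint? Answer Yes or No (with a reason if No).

No — the down run (1,1)–(3,1) sums to 11, not 17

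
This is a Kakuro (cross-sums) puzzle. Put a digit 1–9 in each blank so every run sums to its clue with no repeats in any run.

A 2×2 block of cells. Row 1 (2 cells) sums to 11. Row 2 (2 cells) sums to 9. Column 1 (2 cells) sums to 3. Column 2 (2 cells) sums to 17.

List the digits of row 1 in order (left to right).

2 9

3 in 2 cells must be {1,2}; 17 in 2 cells must be {8,9}.
The 11 across and the 3 down share only 2, so (1,1) = 2.
(1,2) = 11 − 2 = 9 completes the 11 across.
(2,1) = 3 − 2 = 1 completes the 3 down.
(2,2) = 9 − 1 = 8 completes the 9 across.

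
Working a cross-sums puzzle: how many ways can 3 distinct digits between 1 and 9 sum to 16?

3 distinct digits from 1–9 sum between 6 and 24.

8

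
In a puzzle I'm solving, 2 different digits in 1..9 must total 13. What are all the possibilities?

{4,9}; {5,8}; {6,7}

2 distinct digits from 1–9 sum between 3 and 17.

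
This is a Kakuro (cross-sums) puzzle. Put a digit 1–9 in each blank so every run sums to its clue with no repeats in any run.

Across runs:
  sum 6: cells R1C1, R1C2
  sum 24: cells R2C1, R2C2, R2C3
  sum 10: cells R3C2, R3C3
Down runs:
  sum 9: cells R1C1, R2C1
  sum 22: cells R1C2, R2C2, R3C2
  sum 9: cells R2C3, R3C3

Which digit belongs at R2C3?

24 in 3 cells must be {7,8,9}.
The 6 across and the 22 down share only 5, so R1C2 = 5.
R1C1 = 6 − 5 = 1 completes the 6 across.
R2C1 = 9 − 1 = 8 completes the 9 down.
R2C2 = 9: the only remaining digit allowed by both the 24 across and the 22 down.
R2C3 = 24 − 17 = 7 completes the 24 across.
R3C2 = 22 − 14 = 8 completes the 22 down.
R3C3 = 10 − 8 = 2 completes the 10 across.

7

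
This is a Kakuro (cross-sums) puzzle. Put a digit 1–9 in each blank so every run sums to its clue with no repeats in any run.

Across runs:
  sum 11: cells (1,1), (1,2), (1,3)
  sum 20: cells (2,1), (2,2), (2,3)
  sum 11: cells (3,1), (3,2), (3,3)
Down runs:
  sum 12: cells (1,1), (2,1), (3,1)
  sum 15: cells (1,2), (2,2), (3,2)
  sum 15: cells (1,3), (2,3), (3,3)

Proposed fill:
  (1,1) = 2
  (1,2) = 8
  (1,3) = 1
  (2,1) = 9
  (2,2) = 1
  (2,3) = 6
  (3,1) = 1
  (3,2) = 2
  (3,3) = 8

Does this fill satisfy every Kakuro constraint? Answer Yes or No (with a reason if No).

No — the across run (2,1)–(2,3) sums to 16, not 20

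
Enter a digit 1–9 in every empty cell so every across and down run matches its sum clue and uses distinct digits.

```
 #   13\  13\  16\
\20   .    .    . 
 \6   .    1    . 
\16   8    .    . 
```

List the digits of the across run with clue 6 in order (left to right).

2 1 3

6 in 3 cells must be {1,2,3}.
No cell is forced outright now. R1C1 can only be 3 or 4 (the digits allowed by both its 20 across and its 13 down). If R1C1 = 4: then R2C1 would have to be in {2,3} for the 6 across but in {1} for the 13 down — contradiction. So R1C1 = 3.
R2C1 = 13 − 11 = 2 completes the 13 down.
R2C3 = 6 − 3 = 3 completes the 6 across.
No cell is forced outright now. R1C2 can only be 8 or 9 (the digits allowed by both its 20 across and its 13 down). If R1C2 = 8: that forces R1C3 = 9, after which R3C2 would have to be in {1,2,3,5,6,7} for the 16 across but in {4} for the 13 down — contradiction. So R1C2 = 9.
R1C3 = 20 − 12 = 8 completes the 20 across.
R3C2 = 13 − 10 = 3 completes the 13 down.
R3C3 = 16 − 11 = 5 completes the 16 across.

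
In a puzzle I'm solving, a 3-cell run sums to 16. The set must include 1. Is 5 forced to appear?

No

Counterexample: {1,6,9} sums to 16 under that restriction without using 5.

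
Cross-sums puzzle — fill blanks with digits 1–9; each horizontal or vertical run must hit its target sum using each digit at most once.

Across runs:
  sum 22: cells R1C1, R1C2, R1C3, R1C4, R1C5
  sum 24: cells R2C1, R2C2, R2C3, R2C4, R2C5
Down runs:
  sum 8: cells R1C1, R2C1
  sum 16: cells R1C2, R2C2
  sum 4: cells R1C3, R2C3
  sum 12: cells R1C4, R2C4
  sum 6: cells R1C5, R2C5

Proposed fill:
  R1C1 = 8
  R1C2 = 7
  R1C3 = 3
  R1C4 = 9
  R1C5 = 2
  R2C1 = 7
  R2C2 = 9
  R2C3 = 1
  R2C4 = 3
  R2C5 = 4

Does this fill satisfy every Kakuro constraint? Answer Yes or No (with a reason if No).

No — the down run R1C1–R2C1 sums to 15, not 8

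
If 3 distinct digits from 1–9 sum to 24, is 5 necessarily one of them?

No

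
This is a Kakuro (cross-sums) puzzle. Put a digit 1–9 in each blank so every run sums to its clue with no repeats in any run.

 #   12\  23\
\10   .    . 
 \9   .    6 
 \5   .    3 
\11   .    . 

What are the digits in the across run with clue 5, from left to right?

2, 3

R1C2 = 9: the only remaining digit allowed by both the 10 across and the 23 down.
R2C1 = 9 − 6 = 3 completes the 9 across.
R3C1 = 5 − 3 = 2 completes the 5 across.
R4C1 = 6: the only remaining digit allowed by both the 11 across and the 12 down.
R4C2 = 11 − 6 = 5 completes the 11 across.
R1C1 = 10 − 9 = 1 completes the 10 across.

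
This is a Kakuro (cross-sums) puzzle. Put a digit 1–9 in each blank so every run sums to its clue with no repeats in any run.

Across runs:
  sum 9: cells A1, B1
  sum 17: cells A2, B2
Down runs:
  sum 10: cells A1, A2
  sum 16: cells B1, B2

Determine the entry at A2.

8

17 in 2 cells must be {8,9}; 16 in 2 cells must be {7,9}.
The 9 across and the 16 down share only 7, so B1 = 7.
B2 = 16 − 7 = 9 completes the 16 down.
A1 = 9 − 7 = 2 completes the 9 across.
A2 = 17 − 9 = 8 completes the 17 across.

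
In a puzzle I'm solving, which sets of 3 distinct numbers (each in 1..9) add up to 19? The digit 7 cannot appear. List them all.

{2,8,9}; {4,6,9}; {5,6,8}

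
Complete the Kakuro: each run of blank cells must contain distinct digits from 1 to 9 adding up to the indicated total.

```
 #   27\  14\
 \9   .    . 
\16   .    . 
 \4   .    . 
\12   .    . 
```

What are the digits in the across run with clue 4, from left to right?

16 in 2 cells must be {7,9}; 4 in 2 cells must be {1,3}.
Only 7 fits R2C2 under both its across sum 16 and down sum 14.
The 4 across and the 27 down share only 3, so R3C1 = 3.
R3C2 = 4 − 3 = 1 completes the 4 across.

3, 1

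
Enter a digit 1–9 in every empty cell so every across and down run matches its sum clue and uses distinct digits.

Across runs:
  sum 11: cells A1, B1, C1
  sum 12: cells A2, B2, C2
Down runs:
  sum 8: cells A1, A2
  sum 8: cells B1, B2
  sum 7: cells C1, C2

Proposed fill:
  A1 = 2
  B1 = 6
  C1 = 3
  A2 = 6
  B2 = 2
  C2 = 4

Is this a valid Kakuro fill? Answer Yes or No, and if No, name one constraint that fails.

Yes

Across: 2+6+3=11; 6+2+4=12. Down: 2+6=8; 6+2=8; 3+4=7. No digit repeats within any run.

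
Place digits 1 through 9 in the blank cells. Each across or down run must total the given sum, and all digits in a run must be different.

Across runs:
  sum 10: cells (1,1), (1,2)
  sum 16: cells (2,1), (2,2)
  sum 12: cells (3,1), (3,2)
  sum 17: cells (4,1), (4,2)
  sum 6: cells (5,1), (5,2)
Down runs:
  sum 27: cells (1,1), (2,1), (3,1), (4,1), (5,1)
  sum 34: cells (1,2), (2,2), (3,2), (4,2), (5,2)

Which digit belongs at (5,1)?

16 in 2 cells must be {7,9}; 17 in 2 cells must be {8,9}; 34 in 5 cells must be {4,6,7,8,9}.
Only 4 fits (5,2) under both its across sum 6 and down sum 34.
(5,1) = 6 − 4 = 2 completes the 6 across.

2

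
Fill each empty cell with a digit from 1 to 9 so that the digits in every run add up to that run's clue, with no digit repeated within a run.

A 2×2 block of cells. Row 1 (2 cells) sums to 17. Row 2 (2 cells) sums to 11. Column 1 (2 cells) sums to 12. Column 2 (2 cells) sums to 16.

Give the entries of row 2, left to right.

4, 7

17 in 2 cells must be {8,9}; 16 in 2 cells must be {7,9}.
The 17 across and the 16 down share only 9, so (1,2) = 9.
(2,2) = 16 − 9 = 7 completes the 16 down.
(1,1) = 17 − 9 = 8 completes the 17 across.
(2,1) = 11 − 7 = 4 completes the 11 across.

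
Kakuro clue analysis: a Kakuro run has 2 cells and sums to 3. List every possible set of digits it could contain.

2 distinct digits from 1–9 sum between 3 and 17.
Only one set works: {1,2}.

{1,2}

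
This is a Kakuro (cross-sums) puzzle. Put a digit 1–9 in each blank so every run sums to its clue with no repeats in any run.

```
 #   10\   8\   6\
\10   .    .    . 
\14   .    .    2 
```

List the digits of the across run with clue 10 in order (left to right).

R1C3 = 6 − 2 = 4 completes the 6 down.
R1C1 = 1: the only remaining digit allowed by both the 10 across and the 10 down.
R1C2 = 10 − 5 = 5 completes the 10 across.
R2C1 = 10 − 1 = 9 completes the 10 down.
R2C2 = 14 − 11 = 3 completes the 14 across.

1 5 4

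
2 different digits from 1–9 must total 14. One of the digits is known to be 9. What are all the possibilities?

{5,9}

2 distinct digits from 1–9 sum between 3 and 17.
Keeping only sets containing 9.
Only one set works: {5,9}.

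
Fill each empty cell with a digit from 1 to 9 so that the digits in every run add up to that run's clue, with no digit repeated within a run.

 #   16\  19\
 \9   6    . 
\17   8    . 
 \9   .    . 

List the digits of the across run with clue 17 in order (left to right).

8 9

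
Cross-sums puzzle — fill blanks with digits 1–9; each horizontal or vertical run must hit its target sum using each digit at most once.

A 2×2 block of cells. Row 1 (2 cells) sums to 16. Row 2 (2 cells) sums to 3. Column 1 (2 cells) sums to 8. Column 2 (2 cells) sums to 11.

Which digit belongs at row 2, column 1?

16 in 2 cells must be {7,9}; 3 in 2 cells must be {1,2}.
The 16 across and the 8 down share only 7, so (1,1) = 7.
(1,2) = 16 − 7 = 9 completes the 16 across.
(2,1) = 8 − 7 = 1 completes the 8 down.
(2,2) = 3 − 1 = 2 completes the 3 across.

1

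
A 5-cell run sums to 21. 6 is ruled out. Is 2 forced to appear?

No

Counterexample: {1,3,4,5,8} sums to 21 under that restriction without using 2.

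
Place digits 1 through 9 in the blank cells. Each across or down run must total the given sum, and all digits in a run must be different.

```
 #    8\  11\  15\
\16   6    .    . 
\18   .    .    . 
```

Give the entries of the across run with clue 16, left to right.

6 2 8

R2C1 = 8 − 6 = 2 completes the 8 down.
No cell is forced outright now. R2C2 can only be 7 or 9 (the digits allowed by both its 18 across and its 11 down). If R2C2 = 7: then R1C2 would have to be in {1,2,3,7,8,9} for the 16 across but in {4} for the 11 down — contradiction. So R2C2 = 9.
R1C2 = 11 − 9 = 2 completes the 11 down.
R1C3 = 16 − 8 = 8 completes the 16 across.
R2C3 = 18 − 11 = 7 completes the 18 across.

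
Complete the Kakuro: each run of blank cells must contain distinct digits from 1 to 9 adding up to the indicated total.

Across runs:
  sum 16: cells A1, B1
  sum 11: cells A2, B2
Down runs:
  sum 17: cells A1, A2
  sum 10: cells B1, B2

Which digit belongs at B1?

7

16 in 2 cells must be {7,9}; 17 in 2 cells must be {8,9}.
The 16 across and the 17 down share only 9, so A1 = 9.
B1 = 16 − 9 = 7 completes the 16 across.
A2 = 17 − 9 = 8 completes the 17 down.
B2 = 11 − 8 = 3 completes the 11 across.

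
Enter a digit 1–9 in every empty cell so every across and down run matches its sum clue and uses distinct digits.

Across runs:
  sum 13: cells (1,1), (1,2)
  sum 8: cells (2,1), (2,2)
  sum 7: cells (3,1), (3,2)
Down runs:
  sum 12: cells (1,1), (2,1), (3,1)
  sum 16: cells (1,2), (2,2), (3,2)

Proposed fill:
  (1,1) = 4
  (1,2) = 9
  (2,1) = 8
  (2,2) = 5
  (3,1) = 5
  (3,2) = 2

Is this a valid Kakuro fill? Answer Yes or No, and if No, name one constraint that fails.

No — the across run (2,1)–(2,2) sums to 13, not 8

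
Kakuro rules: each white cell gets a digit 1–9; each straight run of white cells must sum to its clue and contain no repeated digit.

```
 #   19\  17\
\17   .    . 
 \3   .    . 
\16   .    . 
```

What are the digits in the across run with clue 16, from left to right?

17 in 2 cells must be {8,9}; 3 in 2 cells must be {1,2}; 16 in 2 cells must be {7,9}.
The 3 across and the 19 down share only 2, so R2C1 = 2.
R2C2 = 3 − 2 = 1 completes the 3 across.
Given what's placed, R3C1 must be 9 to fit the 16 across and 19 down.
R3C2 = 16 − 9 = 7 completes the 16 across.
R1C1 = 19 − 11 = 8 completes the 19 down.
R1C2 = 17 − 8 = 9 completes the 17 across.

9 7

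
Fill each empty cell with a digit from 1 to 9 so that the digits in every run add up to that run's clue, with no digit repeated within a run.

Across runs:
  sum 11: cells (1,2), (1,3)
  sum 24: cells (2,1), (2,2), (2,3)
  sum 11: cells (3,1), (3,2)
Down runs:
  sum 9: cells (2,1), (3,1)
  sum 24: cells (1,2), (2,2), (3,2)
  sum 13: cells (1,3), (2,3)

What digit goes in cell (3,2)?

9

24 in 3 cells must be {7,8,9}.
Nothing is forced directly, so branch on (2,1), whose candidates are 7 or 8. If (2,1) = 8: then (3,1) would have to be in {2,3,4,5,6,7,8,9} for the 11 across but in {1} for the 9 down — contradiction. So (2,1) = 7.
(3,1) = 9 − 7 = 2 completes the 9 down.
(3,2) = 11 − 2 = 9 completes the 11 across.
(2,2) = 8: the only remaining digit allowed by both the 24 across and the 24 down.
(2,3) = 24 − 15 = 9 completes the 24 across.
(1,2) = 24 − 17 = 7 completes the 24 down.
(1,3) = 11 − 7 = 4 completes the 11 across.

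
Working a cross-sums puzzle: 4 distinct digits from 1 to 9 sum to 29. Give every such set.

4 distinct digits from 1–9 sum between 10 and 30.
Only one set works: {5,7,8,9}.

{5,7,8,9}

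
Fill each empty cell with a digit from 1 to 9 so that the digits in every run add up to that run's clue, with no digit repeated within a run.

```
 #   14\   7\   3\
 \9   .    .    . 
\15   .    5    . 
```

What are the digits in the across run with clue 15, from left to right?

3 in 2 cells must be {1,2}.
R1C2 = 7 − 5 = 2 completes the 7 down.
Given what's placed, R1C3 must be 1 to fit the 9 across and 3 down.
R2C3 = 3 − 1 = 2 completes the 3 down.
R1C1 = 9 − 3 = 6 completes the 9 across.
R2C1 = 15 − 7 = 8 completes the 15 across.

8 5 2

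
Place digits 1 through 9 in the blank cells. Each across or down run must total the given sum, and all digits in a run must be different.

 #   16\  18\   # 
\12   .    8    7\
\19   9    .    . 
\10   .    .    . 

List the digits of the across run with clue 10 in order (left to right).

R1C1 = 12 − 8 = 4 completes the 12 across.
R3C1 = 16 − 13 = 3 completes the 16 down.
Nothing is forced directly, so branch on R3C2, whose candidates are 1 or 6. If R3C2 = 1: then R2C2 would have to be in {2,3,4,6,7,8} for the 19 across but in {9} for the 18 down — contradiction. So R3C2 = 6.
R2C2 = 18 − 14 = 4 completes the 18 down.
R2C3 = 19 − 13 = 6 completes the 19 across.
R3C3 = 10 − 9 = 1 completes the 10 across.

3 6 1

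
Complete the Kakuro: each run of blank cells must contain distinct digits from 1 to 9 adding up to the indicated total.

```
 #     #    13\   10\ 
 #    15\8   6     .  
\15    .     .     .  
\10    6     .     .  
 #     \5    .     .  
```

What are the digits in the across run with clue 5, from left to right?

10 in 4 cells must be {1,2,3,4}.
R1C3 = 8 − 6 = 2 completes the 8 across.
R2C1 = 15 − 6 = 9 completes the 15 down.
R3C2 = 1: the only remaining digit allowed by both the 10 across and the 13 down.
R3C3 = 10 − 7 = 3 completes the 10 across.
No cell is forced outright now. R2C2 can only be 2 or 4 (the digits allowed by both its 15 across and its 13 down). If R2C2 = 4: then R2C3 would have to be in {2} for the 15 across but in {1,4} for the 10 down — contradiction. So R2C2 = 2.
R2C3 = 15 − 11 = 4 completes the 15 across.
R4C2 = 13 − 9 = 4 completes the 13 down.
R4C3 = 5 − 4 = 1 completes the 5 across.

4 1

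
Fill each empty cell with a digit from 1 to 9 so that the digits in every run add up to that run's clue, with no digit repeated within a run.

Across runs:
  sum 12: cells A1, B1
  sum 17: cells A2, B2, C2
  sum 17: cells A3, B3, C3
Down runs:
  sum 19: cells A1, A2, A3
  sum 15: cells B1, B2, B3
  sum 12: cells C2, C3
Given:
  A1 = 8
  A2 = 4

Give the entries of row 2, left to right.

B1 = 12 − 8 = 4 completes the 12 across.
A3 = 19 − 12 = 7 completes the 19 down.
No cell is forced outright now. C3 can only be 4 or 8 or 9 (the digits allowed by both its 17 across and its 12 down). If C3 = 8: then C2 would have to be in {5,6,7,8} for the 17 across but in {4} for the 12 down — contradiction. If C3 = 9: then C2 would have to be in {5,6,7,8} for the 17 across but in {3} for the 12 down — contradiction. So C3 = 4.
C2 = 12 − 4 = 8 completes the 12 down.
B3 = 17 − 11 = 6 completes the 17 across.
B2 = 17 − 12 = 5 completes the 17 across.

4 5 8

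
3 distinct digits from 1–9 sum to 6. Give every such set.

3 distinct digits from 1–9 sum between 6 and 24.
Only one set works: {1,2,3}.

{1,2,3}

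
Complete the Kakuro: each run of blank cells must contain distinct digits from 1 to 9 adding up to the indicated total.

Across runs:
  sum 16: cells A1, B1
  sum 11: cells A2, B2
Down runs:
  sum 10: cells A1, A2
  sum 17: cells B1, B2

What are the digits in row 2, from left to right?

16 in 2 cells must be {7,9}; 17 in 2 cells must be {8,9}.
The 16 across and the 17 down share only 9, so B1 = 9.
B2 = 17 − 9 = 8 completes the 17 down.
A1 = 16 − 9 = 7 completes the 16 across.
A2 = 11 − 8 = 3 completes the 11 across.

3 8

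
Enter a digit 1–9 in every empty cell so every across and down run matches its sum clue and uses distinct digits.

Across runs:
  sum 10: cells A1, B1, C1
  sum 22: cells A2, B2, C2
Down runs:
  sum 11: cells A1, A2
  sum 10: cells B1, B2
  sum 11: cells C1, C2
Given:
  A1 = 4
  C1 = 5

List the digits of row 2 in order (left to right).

B1 = 10 − 9 = 1 completes the 10 across.
A2 = 11 − 4 = 7 completes the 11 down.
B2 = 10 − 1 = 9 completes the 10 down.
C2 = 22 − 16 = 6 completes the 22 across.

7 9 6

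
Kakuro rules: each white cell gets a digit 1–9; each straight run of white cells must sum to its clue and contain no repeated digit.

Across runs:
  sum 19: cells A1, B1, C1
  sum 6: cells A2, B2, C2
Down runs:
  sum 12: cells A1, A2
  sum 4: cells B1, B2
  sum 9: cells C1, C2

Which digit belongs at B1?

6 in 3 cells must be {1,2,3}; 4 in 2 cells must be {1,3}.
The 19 across and the 4 down share only 3, so B1 = 3.
Given what's placed, C1 must be 7 to fit the 19 across and 9 down.
A2 = 3: only digit in both the 6-across and 12-down candidate sets.
B2 = 4 − 3 = 1 completes the 4 down.
C2 = 6 − 4 = 2 completes the 6 across.
A1 = 19 − 10 = 9 completes the 19 across.

3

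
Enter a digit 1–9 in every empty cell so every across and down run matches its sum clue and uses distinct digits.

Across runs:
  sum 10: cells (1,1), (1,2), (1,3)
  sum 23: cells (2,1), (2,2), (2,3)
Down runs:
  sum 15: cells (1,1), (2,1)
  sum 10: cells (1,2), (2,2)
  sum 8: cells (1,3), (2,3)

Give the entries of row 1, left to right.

7, 1, 2

23 in 3 cells must be {6,8,9}.
The 23 across and the 8 down share only 6, so (2,3) = 6.
(1,3) = 8 − 6 = 2 completes the 8 down.
Given what's placed, (1,1) must be 7 to fit the 10 across and 15 down.
(1,2) = 10 − 9 = 1 completes the 10 across.
(2,1) = 15 − 7 = 8 completes the 15 down.
(2,2) = 23 − 14 = 9 completes the 23 across.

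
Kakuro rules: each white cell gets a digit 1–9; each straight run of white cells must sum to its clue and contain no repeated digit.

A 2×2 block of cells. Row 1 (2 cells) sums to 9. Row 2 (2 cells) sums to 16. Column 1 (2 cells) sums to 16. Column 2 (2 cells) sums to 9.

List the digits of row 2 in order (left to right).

9, 7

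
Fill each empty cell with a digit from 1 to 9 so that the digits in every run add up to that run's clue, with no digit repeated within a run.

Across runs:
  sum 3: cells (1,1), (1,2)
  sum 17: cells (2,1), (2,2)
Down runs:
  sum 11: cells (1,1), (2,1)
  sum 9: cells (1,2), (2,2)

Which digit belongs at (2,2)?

8

3 in 2 cells must be {1,2}; 17 in 2 cells must be {8,9}.
The 3 across and the 11 down share only 2, so (1,1) = 2.
(1,2) = 3 − 2 = 1 completes the 3 across.
(2,1) = 11 − 2 = 9 completes the 11 down.
(2,2) = 17 − 9 = 8 completes the 17 across.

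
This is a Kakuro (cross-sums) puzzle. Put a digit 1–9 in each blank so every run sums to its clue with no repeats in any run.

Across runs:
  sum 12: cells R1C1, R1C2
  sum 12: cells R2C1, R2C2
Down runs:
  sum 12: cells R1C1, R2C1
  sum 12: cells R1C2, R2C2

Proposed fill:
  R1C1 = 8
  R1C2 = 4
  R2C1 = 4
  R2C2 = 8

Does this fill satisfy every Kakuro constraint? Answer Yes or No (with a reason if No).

Yes

Across: 8+4=12; 4+8=12. Down: 8+4=12; 4+8=12. No digit repeats within any run.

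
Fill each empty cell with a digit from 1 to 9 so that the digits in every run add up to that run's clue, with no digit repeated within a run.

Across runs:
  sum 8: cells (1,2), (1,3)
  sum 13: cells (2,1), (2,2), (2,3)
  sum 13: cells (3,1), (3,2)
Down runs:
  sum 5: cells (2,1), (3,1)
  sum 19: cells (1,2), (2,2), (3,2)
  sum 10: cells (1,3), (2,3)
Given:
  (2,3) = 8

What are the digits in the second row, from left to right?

1, 4, 8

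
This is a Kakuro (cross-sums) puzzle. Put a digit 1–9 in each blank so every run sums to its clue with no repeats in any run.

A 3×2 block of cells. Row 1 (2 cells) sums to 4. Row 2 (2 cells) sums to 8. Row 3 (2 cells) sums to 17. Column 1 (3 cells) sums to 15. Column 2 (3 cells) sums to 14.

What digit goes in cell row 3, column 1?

8

4 in 2 cells must be {1,3}; 17 in 2 cells must be {8,9}.
Nothing is forced directly, so branch on (1,1), whose candidates are 1 or 3. If (1,1) = 3: that forces (1,2) = 1, (3,1) = 8, (3,2) = 9, after which (2,1) would have to be in {1,2,3,5,6,7} for the 8 across but in {4} for the 15 down — contradiction. So (1,1) = 1.
(1,2) = 4 − 1 = 3 completes the 4 across.
Given what's placed, (3,2) must be 9 to fit the 17 across and 14 down.
(2,2) = 14 − 12 = 2 completes the 14 down.
(3,1) = 17 − 9 = 8 completes the 17 across.
(2,1) = 8 − 2 = 6 completes the 8 across.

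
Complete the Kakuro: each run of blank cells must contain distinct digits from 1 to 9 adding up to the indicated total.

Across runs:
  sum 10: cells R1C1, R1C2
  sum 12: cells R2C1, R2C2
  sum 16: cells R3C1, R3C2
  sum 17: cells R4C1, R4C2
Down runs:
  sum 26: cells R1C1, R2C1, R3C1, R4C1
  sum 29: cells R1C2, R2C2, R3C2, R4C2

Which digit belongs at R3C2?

7

16 in 2 cells must be {7,9}; 17 in 2 cells must be {8,9}; 29 in 4 cells must be {5,7,8,9}.
Nothing is forced directly, so branch on R3C1, whose candidates are 7 or 9. If R3C1 = 7: that forces R3C2 = 9, R4C2 = 8, R1C2 = 7, R2C2 = 5, R4C1 = 9, after which R1C1 would have to be in {3} for the 10 across but in {2,4,6,8} for the 26 down — contradiction. So R3C1 = 9.
R3C2 = 16 − 9 = 7 completes the 16 across.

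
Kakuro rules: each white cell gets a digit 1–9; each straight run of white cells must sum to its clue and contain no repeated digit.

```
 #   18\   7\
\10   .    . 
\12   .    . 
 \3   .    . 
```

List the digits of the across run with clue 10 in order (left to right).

9, 1

3 in 2 cells must be {1,2}; 7 in 3 cells must be {1,2,4}.
The 12 across and the 7 down share only 4, so R2C2 = 4.
R2C1 = 12 − 4 = 8 completes the 12 across.
Given what's placed, R3C1 must be 1 to fit the 3 across and 18 down.
R3C2 = 3 − 1 = 2 completes the 3 across.
R1C1 = 18 − 9 = 9 completes the 18 down.
R1C2 = 10 − 9 = 1 completes the 10 across.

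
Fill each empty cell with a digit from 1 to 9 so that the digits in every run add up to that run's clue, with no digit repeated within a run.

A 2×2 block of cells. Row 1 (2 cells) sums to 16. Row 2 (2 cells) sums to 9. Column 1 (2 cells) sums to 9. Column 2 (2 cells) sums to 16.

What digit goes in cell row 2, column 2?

7

16 in 2 cells must be {7,9}.
The 16 across and the 9 down share only 7, so (1,1) = 7.
(1,2) = 16 − 7 = 9 completes the 16 across.
(2,1) = 9 − 7 = 2 completes the 9 down.
(2,2) = 9 − 2 = 7 completes the 9 across.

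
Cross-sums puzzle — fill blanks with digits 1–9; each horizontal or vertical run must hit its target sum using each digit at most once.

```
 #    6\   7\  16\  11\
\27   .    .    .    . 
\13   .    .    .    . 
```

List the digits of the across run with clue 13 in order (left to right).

2, 1, 7, 3

16 in 2 cells must be {7,9}.
Only 7 fits R2C3 under both its across sum 13 and down sum 16.
R1C3 = 16 − 7 = 9 completes the 16 down.
Nothing is forced directly, so branch on R2C4, whose candidates are 2 or 3. If R2C4 = 2: then R1C4 would have to be in {3,4,5,6,7,8} for the 27 across but in {9} for the 11 down — contradiction. So R2C4 = 3.
R1C4 = 11 − 3 = 8 completes the 11 down.
R1C1 = 4: the only remaining digit allowed by both the 27 across and the 6 down.
R1C2 = 27 − 21 = 6 completes the 27 across.
R2C1 = 6 − 4 = 2 completes the 6 down.
R2C2 = 13 − 12 = 1 completes the 13 across.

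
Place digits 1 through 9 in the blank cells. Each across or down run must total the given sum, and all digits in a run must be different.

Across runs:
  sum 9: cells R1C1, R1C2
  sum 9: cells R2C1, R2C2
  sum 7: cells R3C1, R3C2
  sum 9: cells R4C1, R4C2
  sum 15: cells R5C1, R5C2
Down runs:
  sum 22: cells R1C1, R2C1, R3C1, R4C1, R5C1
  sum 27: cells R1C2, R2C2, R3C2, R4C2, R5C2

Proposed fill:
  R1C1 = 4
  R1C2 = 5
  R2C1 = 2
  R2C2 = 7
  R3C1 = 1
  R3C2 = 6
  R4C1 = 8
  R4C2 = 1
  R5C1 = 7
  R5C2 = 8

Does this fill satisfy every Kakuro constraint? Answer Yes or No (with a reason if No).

Across: 4+5=9; 2+7=9; 1+6=7; 8+1=9; 7+8=15. Down: 4+2+1+8+7=22; 5+7+6+1+8=27. No digit repeats within any run.

Yes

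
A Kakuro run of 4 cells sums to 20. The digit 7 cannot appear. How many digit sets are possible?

4 distinct digits from 1–9 sum between 10 and 30.
Dropping sets that contain 7.

7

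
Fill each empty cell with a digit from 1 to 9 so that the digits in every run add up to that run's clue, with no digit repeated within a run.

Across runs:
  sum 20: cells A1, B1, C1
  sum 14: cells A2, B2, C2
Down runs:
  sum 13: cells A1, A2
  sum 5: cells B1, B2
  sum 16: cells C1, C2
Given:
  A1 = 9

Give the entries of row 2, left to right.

16 in 2 cells must be {7,9}.
Given what's placed, C1 must be 7 to fit the 20 across and 16 down.
A2 = 13 − 9 = 4 completes the 13 down.
C2 = 16 − 7 = 9 completes the 16 down.
B1 = 20 − 16 = 4 completes the 20 across.
B2 = 14 − 13 = 1 completes the 14 across.

4 1 9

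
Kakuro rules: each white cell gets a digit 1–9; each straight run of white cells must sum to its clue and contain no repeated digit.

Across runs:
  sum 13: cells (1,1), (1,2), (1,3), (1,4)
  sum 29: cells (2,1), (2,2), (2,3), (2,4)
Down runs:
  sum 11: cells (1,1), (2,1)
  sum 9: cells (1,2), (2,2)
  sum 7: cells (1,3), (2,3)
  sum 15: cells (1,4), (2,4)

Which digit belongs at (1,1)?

4

29 in 4 cells must be {5,7,8,9}.
Only 5 fits (2,3) under both its across sum 29 and down sum 7.
(1,3) = 7 − 5 = 2 completes the 7 down.
Nothing is forced directly, so branch on (2,2), whose candidates are 7 or 8. If (2,2) = 7: then (1,2) would have to be in {1,3,4,6,7} for the 13 across but in {2} for the 9 down — contradiction. So (2,2) = 8.
(1,2) = 9 − 8 = 1 completes the 9 down.
No cell is forced outright now. (2,1) can only be 7 or 9 (the digits allowed by both its 29 across and its 11 down). If (2,1) = 9: then (1,1) would have to be in {3,4,6,7} for the 13 across but in {2} for the 11 down — contradiction. So (2,1) = 7.
(1,1) = 11 − 7 = 4 completes the 11 down.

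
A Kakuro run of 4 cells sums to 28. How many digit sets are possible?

2

4 distinct digits from 1–9 sum between 10 and 30.
Enumerating: {4,7,8,9}, {5,6,8,9}.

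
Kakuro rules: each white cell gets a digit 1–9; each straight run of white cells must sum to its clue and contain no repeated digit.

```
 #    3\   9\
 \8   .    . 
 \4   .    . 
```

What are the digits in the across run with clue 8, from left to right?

2 6

4 in 2 cells must be {1,3}; 3 in 2 cells must be {1,2}.
The 4 across and the 3 down share only 1, so R2C1 = 1.
R2C2 = 4 − 1 = 3 completes the 4 across.
R1C1 = 3 − 1 = 2 completes the 3 down.
R1C2 = 8 − 2 = 6 completes the 8 across.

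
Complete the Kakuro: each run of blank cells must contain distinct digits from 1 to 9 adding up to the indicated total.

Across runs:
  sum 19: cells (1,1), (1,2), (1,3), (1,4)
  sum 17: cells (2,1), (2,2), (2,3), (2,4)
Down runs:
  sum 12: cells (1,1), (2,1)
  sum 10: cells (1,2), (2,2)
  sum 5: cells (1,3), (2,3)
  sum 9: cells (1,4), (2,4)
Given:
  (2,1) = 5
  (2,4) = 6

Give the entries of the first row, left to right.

7 8 1 3

(1,1) = 12 − 5 = 7 completes the 12 down.
(1,4) = 9 − 6 = 3 completes the 9 down.
Nothing is forced directly, so branch on (1,3), whose candidates are 1 or 4. If (1,3) = 4: then (1,2) would have to be in {5} for the 19 across but in {1,2,3,4,6,7,8,9} for the 10 down — contradiction. So (1,3) = 1.
(1,2) = 19 − 11 = 8 completes the 19 across.
(2,2) = 10 − 8 = 2 completes the 10 down.
(2,3) = 17 − 13 = 4 completes the 17 across.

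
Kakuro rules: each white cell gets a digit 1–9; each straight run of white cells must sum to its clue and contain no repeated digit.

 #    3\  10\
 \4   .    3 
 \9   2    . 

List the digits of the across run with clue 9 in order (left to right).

4 in 2 cells must be {1,3}; 3 in 2 cells must be {1,2}.
R1C1 = 4 − 3 = 1 completes the 4 across.
R2C2 = 9 − 2 = 7 completes the 9 across.

2 7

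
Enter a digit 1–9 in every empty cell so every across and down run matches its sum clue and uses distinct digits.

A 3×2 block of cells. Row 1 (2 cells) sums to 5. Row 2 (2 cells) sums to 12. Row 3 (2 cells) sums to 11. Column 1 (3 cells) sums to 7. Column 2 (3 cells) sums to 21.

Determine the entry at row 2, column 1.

4

7 in 3 cells must be {1,2,4}.
The 5 across and the 21 down share only 4, so (1,2) = 4.
The 12 across and the 7 down share only 4, so (2,1) = 4.
(2,2) = 12 − 4 = 8 completes the 12 across.
(3,1) = 2: the only remaining digit allowed by both the 11 across and the 7 down.
(3,2) = 11 − 2 = 9 completes the 11 across.
(1,1) = 5 − 4 = 1 completes the 5 across.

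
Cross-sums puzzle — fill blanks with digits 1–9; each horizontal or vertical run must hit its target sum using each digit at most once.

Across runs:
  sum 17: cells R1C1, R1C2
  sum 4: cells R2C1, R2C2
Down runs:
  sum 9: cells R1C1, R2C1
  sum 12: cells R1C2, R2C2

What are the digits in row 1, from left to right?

8 9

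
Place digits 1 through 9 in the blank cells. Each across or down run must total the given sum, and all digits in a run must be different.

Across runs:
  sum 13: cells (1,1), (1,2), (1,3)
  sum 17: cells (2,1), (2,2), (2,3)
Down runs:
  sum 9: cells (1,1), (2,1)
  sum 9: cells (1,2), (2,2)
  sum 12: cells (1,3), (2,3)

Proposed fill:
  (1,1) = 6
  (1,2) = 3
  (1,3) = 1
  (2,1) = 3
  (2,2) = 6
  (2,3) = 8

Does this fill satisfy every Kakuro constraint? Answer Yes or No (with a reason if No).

No — the down run (1,3)–(2,3) sums to 9, not 12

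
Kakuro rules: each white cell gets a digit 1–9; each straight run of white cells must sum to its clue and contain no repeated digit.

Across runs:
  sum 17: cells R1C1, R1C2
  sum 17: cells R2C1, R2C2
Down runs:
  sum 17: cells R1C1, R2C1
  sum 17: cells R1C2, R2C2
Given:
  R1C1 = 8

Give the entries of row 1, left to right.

8 9

17 in 2 cells must be {8,9}.
R1C2 = 17 − 8 = 9 completes the 17 across.
R2C1 = 17 − 8 = 9 completes the 17 down.
R2C2 = 17 − 9 = 8 completes the 17 across.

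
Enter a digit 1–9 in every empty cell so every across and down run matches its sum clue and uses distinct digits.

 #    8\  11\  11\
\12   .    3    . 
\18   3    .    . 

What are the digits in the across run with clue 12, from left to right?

5, 3, 4

R1C1 = 8 − 3 = 5 completes the 8 down.
R1C3 = 12 − 8 = 4 completes the 12 across.
R2C2 = 11 − 3 = 8 completes the 11 down.
R2C3 = 18 − 11 = 7 completes the 18 across.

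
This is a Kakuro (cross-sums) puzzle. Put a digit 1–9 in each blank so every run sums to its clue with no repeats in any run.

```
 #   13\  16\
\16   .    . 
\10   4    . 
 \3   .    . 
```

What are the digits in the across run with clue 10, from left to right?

16 in 2 cells must be {7,9}; 3 in 2 cells must be {1,2}.
Given what's placed, R1C1 must be 7 to fit the 16 across and 13 down.
R1C2 = 16 − 7 = 9 completes the 16 across.
R2C2 = 10 − 4 = 6 completes the 10 across.
R3C1 = 13 − 11 = 2 completes the 13 down.
R3C2 = 3 − 2 = 1 completes the 3 across.

4 6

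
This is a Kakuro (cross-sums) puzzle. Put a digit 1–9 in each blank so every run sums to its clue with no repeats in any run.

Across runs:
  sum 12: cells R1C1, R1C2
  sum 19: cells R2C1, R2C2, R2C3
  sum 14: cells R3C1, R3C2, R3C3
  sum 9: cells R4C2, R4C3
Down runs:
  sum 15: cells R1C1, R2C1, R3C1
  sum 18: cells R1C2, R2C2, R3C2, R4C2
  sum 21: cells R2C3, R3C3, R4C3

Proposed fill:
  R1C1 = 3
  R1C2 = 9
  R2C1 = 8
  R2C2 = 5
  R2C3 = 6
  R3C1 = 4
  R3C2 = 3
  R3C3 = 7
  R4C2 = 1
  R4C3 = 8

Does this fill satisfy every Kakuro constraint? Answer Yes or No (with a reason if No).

Across: 3+9=12; 8+5+6=19; 4+3+7=14; 1+8=9. Down: 3+8+4=15; 9+5+3+1=18; 6+7+8=21. No digit repeats within any run.

Yes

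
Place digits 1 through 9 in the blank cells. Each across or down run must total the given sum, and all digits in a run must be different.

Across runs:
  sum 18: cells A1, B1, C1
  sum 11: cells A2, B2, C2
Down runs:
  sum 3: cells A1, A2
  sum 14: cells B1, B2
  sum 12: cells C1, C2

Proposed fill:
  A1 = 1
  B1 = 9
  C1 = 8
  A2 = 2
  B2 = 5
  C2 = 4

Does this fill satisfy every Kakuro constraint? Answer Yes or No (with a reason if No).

Yes

Across: 1+9+8=18; 2+5+4=11. Down: 1+2=3; 9+5=14; 8+4=12. No digit repeats within any run.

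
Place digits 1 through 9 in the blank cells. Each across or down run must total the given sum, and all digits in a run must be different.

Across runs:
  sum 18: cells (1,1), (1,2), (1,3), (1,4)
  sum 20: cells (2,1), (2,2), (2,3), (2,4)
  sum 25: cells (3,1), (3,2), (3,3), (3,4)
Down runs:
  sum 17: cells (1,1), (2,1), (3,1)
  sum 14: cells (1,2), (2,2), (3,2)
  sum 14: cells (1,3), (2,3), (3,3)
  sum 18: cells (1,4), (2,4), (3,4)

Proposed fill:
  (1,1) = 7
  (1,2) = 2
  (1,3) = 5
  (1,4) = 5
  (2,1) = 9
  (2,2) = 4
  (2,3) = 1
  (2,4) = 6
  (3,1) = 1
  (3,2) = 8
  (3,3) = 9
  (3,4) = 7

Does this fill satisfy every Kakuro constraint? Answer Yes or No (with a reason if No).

No — the across run (1,1)–(1,4) sums to 19, not 18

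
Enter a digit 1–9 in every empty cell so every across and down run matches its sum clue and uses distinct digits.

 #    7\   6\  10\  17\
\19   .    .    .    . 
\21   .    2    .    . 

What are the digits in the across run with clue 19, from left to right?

1 4 6 8

17 in 2 cells must be {8,9}.
R1C2 = 6 − 2 = 4 completes the 6 down.
Nothing is forced directly, so branch on R1C4, whose candidates are 8 or 9. If R1C4 = 9: that forces R1C3 = 1, R2C3 = 9, after which R2C4 would have to be in {3,4,6,7} for the 21 across but in {8} for the 17 down — contradiction. So R1C4 = 8.
R2C4 = 17 − 8 = 9 completes the 17 down.
Nothing is forced directly, so branch on R2C1, whose candidates are 3 or 4 or 6. If R2C1 = 3: then R1C1 would have to be in {1,2,5,6} for the 19 across but in {4} for the 7 down — contradiction. If R2C1 = 4: then R1C1 would have to be in {1,2,5,6} for the 19 across but in {3} for the 7 down — contradiction. So R2C1 = 6.
R1C1 = 7 − 6 = 1 completes the 7 down.
R1C3 = 19 − 13 = 6 completes the 19 across.
R2C3 = 21 − 17 = 4 completes the 21 across.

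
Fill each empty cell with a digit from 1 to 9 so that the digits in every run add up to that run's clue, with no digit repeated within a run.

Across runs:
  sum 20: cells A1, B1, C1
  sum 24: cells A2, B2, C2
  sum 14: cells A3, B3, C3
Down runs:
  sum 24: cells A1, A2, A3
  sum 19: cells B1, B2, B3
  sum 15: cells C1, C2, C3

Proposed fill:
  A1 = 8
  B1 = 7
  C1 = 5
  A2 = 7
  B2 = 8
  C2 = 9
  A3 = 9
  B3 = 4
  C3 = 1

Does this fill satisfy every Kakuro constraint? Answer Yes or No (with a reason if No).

Yes

Across: 8+7+5=20; 7+8+9=24; 9+4+1=14. Down: 8+7+9=24; 7+8+4=19; 5+9+1=15. No digit repeats within any run.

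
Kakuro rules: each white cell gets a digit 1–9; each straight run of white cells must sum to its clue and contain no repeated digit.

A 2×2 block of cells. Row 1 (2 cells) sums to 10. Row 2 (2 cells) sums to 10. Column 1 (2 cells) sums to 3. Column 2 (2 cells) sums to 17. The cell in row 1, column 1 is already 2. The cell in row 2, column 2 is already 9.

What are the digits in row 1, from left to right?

3 in 2 cells must be {1,2}; 17 in 2 cells must be {8,9}.
(1,2) = 10 − 2 = 8 completes the 10 across.
(2,1) = 10 − 9 = 1 completes the 10 across.

2 8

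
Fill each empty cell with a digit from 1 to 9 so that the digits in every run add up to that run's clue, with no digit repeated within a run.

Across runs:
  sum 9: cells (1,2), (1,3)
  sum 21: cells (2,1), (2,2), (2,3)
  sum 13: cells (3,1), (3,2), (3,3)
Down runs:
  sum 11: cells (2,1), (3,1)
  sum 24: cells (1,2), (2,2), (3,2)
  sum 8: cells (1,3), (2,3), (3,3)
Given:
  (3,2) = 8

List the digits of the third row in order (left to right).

24 in 3 cells must be {7,8,9}.
(1,2) = 7: the only remaining digit allowed by both the 9 across and the 24 down.
(1,3) = 9 − 7 = 2 completes the 9 across.
(2,2) = 24 − 15 = 9 completes the 24 down.
Given what's placed, (2,3) must be 5 to fit the 21 across and 8 down.
(3,3) = 8 − 7 = 1 completes the 8 down.
(2,1) = 21 − 14 = 7 completes the 21 across.
(3,1) = 13 − 9 = 4 completes the 13 across.

4 8 1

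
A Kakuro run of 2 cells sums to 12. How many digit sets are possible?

3

2 distinct digits from 1–9 sum between 3 and 17.
Enumerating: {3,9}, {4,8}, {5,7}.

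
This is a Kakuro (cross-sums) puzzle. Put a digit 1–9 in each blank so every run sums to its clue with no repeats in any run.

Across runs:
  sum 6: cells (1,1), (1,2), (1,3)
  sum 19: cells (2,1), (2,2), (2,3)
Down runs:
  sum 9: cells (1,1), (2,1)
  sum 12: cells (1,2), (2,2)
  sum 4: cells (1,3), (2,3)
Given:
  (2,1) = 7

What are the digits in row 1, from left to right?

2, 3, 1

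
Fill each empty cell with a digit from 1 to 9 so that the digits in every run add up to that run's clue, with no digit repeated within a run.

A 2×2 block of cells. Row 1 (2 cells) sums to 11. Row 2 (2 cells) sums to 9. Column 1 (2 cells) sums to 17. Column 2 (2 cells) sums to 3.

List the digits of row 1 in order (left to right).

9, 2

17 in 2 cells must be {8,9}; 3 in 2 cells must be {1,2}.
The 11 across and the 3 down share only 2, so (1,2) = 2.
The 9 across and the 17 down share only 8, so (2,1) = 8.
(2,2) = 9 − 8 = 1 completes the 9 across.
(1,1) = 11 − 2 = 9 completes the 11 across.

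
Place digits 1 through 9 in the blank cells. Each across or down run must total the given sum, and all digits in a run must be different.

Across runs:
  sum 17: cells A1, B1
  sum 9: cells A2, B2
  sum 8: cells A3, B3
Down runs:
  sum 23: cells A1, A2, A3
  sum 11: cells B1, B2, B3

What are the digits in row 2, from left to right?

17 in 2 cells must be {8,9}; 23 in 3 cells must be {6,8,9}.
The 17 across and the 11 down share only 8, so B1 = 8.
The 8 across and the 23 down share only 6, so A3 = 6.
B3 = 8 − 6 = 2 completes the 8 across.
A1 = 17 − 8 = 9 completes the 17 across.
A2 = 23 − 15 = 8 completes the 23 down.
B2 = 9 − 8 = 1 completes the 9 across.

8, 1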